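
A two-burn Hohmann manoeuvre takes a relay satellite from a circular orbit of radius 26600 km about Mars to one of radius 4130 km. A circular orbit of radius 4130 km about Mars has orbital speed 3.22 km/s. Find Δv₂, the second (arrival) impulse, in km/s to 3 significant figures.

Δv₂ = 1.02 km/s

From the circular-orbit relation v² = μ/r at r = 4130 km: μ = v²r = (3.22)² × 4130 = 42821.5 km³/s².
Transfer-ellipse semi-major axis a_t = (r₁ + r₂)/2 = (26600 + 4130)/2 = 15365 km.
On the circular orbit at r = 4130 km, v_c = √(μ/r) = 3.220 km/s.
Transfer-orbit speed at the same r (vis-viva, a = a_t): v_t = √[μ(2/r − 1/a_t)] = 4.237 km/s.
Δv₂ = |v_t − v_c| = |4.237 − 3.220| = 1.017 km/s.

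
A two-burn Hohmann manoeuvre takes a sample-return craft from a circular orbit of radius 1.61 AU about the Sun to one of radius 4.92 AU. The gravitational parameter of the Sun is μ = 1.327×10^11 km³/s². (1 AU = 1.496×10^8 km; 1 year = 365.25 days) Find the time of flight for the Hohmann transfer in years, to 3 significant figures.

t = 2.95 years

In km: r₁ = 1.61 × 1.496×10^8 = 2.40856×10^8 km; r₂ = 4.92 × 1.496×10^8 = 7.36032×10^8 km.
The Hohmann ellipse has a_t = (r₁ + r₂)/2 = 4.88444×10^8 km.
Transfer time t = π√(a_t³/μ) = π√((4.88444×10^8)³ / 1.327×10^11) = 9.310×10^7 s.
Converting: 9.310×10^7 s ÷ 3.15576×10^7 s/year (365.25 × 86400) = 2.95 years.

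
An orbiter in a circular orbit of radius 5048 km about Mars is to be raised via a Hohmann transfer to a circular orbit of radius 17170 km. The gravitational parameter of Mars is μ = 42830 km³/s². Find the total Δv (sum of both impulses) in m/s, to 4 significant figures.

Δv = 1223 m/s

Semi-major axis of the transfer orbit: a_t = (5048 + 17170)/2 = 11109 km.
Circular speed at r₁: v₁ = √(μ/r₁) = √(42830/5048) = 2.9128 km/s.
On the transfer ellipse at r₁, v² = μ(2/r − 1/a) gives v_p = √[μ(2/r₁ − 1/a_t)] = 3.6213 km/s.
First burn Δv₁ = |v_p − v₁| = 0.7085 km/s.
Circular speed at r₂: v₂ = √(μ/r₂) = 1.5794 km/s.
Transfer-orbit speed at r₂: v_a = √[μ(2/r₂ − 1/a_t)] = 1.0647 km/s.
Second burn Δv₂ = |v₂ − v_a| = 0.5147 km/s.
Total Δv = Δv₁ + Δv₂ = 1.223 km/s.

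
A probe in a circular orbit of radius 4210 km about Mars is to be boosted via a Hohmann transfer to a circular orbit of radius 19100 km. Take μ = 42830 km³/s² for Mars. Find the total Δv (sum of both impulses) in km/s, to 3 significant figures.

The Hohmann ellipse has a_t = (r₁ + r₂)/2 = 11655 km.
Circular speed at r₁: v₁ = √(μ/r₁) = √(42830/4210) = 3.189576 km/s.
On the transfer ellipse at r₁, vis-viva gives v_p = √[μ(2/r₁ − 1/a_t)] = 4.083133 km/s.
First burn Δv₁ = |v_p − v₁| = 0.8936 km/s.
At r₂, v₂ = √(μ/r₂) = 1.4975 km/s.
Transfer-orbit speed at r₂: v_a = √[μ(2/r₂ − 1/a_t)] = 0.90000 km/s.
Second burn Δv₂ = |v₂ − v_a| = 0.5975 km/s.
Δv = Δv₁ + Δv₂ = 0.8936 + 0.5975 = 1.491 km/s.

Δv = 1.49 km/s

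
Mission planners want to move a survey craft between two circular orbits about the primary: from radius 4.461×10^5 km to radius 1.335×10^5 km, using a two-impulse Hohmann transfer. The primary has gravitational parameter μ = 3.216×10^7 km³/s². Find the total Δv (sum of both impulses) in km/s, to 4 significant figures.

Δv = 6.464 km/s

Transfer-ellipse semi-major axis a_t = (r₁ + r₂)/2 = (4.461×10^5 + 1.335×10^5)/2 = 2.898×10^5 km.
At r₁ the circular-orbit speed is v₁ = √(μ/r₁) = 8.491 km/s.
Transfer-orbit speed at r₁ (v² = μ(2/r − 1/a)): v_a = √[μ(2/r₁ − 1/a_t)] = 5.763 km/s.
First burn Δv₁ = |v_a − v₁| = 2.728 km/s.
Circular speed at r₂: v₂ = √(μ/r₂) = 15.521 km/s.
Transfer-orbit speed at r₂: v_p = √[μ(2/r₂ − 1/a_t)] = 19.257 km/s.
Second burn Δv₂ = |v₂ − v_p| = 3.736 km/s.
Total Δv = Δv₁ + Δv₂ = 6.464 km/s.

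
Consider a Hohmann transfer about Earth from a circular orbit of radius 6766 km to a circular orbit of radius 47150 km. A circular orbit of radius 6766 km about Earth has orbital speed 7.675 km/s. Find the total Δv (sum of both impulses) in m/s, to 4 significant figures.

From the circular-orbit relation v² = μ/r at r = 6766 km: μ = v²r = (7.675)² × 6766 = 3.98555×10^5 km³/s².
Transfer-ellipse semi-major axis a_t = (r₁ + r₂)/2 = (6766 + 47150)/2 = 26958 km.
Circular speed at r₁: v₁ = √(μ/r₁) = √(3.98555×10^5/6766) = 7.675 km/s.
On the transfer ellipse at r₁, vis-viva equation gives v_p = √[μ(2/r₁ − 1/a_t)] = 10.15 km/s.
First burn Δv₁ = |v_p − v₁| = 2.475 km/s.
At r₂, v₂ = √(μ/r₂) = 2.9074 km/s.
Transfer-orbit speed at r₂: v_a = √[μ(2/r₂ − 1/a_t)] = 1.4566 km/s.
Second burn Δv₂ = |v₂ − v_a| = 1.451 km/s.
Δv = Δv₁ + Δv₂ = 2.475 + 1.451 = 3.926 km/s.

Δv = 3926 m/s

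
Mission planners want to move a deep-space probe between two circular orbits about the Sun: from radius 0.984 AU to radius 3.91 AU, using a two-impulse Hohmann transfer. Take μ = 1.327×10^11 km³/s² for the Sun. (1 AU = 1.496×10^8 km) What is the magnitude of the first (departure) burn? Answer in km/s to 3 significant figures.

In km: r₁ = 0.984 × 1.496×10^8 = 1.472064×10^8 km; r₂ = 3.91 × 1.496×10^8 = 5.84936×10^8 km.
Transfer-ellipse semi-major axis a_t = (r₁ + r₂)/2 = (1.472064×10^8 + 5.84936×10^8)/2 = 3.660712×10^8 km.
Circular speed at r = 1.472064×10^8 km: v_c = √(μ/r) = 30.024 km/s.
Vis-viva on the transfer ellipse at r = 1.472064×10^8 km gives v_t = √[μ(2/r − 1/a_t)] = 37.953 km/s.
Δv₁ = |v_t − v_c| = |37.953 − 30.024| = 7.929 km/s.

Δv₁ = 7.93 km/s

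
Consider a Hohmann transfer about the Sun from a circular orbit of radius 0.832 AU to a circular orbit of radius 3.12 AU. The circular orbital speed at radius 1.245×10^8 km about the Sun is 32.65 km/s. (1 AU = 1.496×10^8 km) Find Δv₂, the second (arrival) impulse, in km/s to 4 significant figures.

From the circular-orbit relation v² = μ/r at r = 1.245×10^8 km: μ = v²r = (32.65)² × 1.245×10^8 = 1.32720×10^11 km³/s².
In km: r₁ = 0.832 × 1.496×10^8 = 1.244672×10^8 km; r₂ = 3.12 × 1.496×10^8 = 4.66752×10^8 km.
The Hohmann ellipse has a_t = (r₁ + r₂)/2 = 2.956096×10^8 km.
On the circular orbit at r = 4.66752×10^8 km, v_c = √(μ/r) = 16.863 km/s.
Transfer-orbit speed at the same r (vis-viva, a = a_t): v_t = √[μ(2/r − 1/a_t)] = 10.942 km/s.
Δv₂ = |v_t − v_c| = |10.942 − 16.863| = 5.921 km/s.

Δv₂ = 5.921 km/s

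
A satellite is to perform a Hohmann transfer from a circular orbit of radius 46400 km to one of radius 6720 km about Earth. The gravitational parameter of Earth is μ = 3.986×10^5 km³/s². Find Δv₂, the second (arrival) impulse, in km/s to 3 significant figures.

Semi-major axis of the transfer orbit: a_t = (46400 + 6720)/2 = 26560 km.
Circular speed at r = 6720 km: v_c = √(μ/r) = 7.702 km/s.
Transfer-orbit speed at the same r (vis-viva, a = a_t): v_t = √[μ(2/r − 1/a_t)] = 10.18 km/s.
Δv₂ = |v_t − v_c| = |10.18 − 7.702| = 2.478 km/s.

Δv₂ = 2.48 km/s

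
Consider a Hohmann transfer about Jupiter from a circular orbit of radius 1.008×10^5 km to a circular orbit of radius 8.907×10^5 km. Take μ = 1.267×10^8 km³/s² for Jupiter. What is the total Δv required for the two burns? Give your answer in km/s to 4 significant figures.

Δv = 18.62 km/s

Transfer-ellipse semi-major axis a_t = (r₁ + r₂)/2 = (1.008×10^5 + 8.907×10^5)/2 = 4.9575×10^5 km.
Circular speed at r₁: v₁ = √(μ/r₁) = √(1.267×10^8/1.008×10^5) = 35.45 km/s.
On the transfer ellipse at r₁, vis-viva equation gives v_p = √[μ(2/r₁ − 1/a_t)] = 47.52 km/s.
First burn Δv₁ = |v_p − v₁| = 12.07 km/s.
At r₂, v₂ = √(μ/r₂) = 11.927 km/s.
Transfer-orbit speed at r₂: v_a = √[μ(2/r₂ − 1/a_t)] = 5.3780 km/s.
Second burn Δv₂ = |v₂ − v_a| = 6.549 km/s.
Total Δv = Δv₁ + Δv₂ = 18.62 km/s.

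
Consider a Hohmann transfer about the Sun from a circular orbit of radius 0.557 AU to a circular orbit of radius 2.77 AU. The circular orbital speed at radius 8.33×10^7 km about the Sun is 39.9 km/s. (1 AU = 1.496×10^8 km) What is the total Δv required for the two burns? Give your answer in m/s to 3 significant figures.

Δv = 19100 m/s

From the circular-orbit relation v² = μ/r at r = 8.33×10^7 km: μ = v²r = (39.9)² × 8.33×10^7 = 1.32614×10^11 km³/s².
In km: r₁ = 0.557 × 1.496×10^8 = 8.33272×10^7 km; r₂ = 2.77 × 1.496×10^8 = 4.14392×10^8 km.
Transfer-ellipse semi-major axis a_t = (r₁ + r₂)/2 = (8.33272×10^7 + 4.14392×10^8)/2 = 2.488596×10^8 km.
At r₁ the circular-orbit speed is v₁ = √(μ/r₁) = 39.893 km/s.
On the transfer ellipse at r₁, vis-viva equation gives v_p = √[μ(2/r₁ − 1/a_t)] = 51.479 km/s.
First burn Δv₁ = |v_p − v₁| = 11.586 km/s.
Circular speed at r₂: v₂ = √(μ/r₂) = 17.8892 km/s.
Transfer-orbit speed at r₂: v_a = √[μ(2/r₂ − 1/a_t)] = 10.3516 km/s.
Second burn Δv₂ = |v₂ − v_a| = 7.5376 km/s.
Δv = Δv₁ + Δv₂ = 11.586 + 7.5376 = 19.12 km/s.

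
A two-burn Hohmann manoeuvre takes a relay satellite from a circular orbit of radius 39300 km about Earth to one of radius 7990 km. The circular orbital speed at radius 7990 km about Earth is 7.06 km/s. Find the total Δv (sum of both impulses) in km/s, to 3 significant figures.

From the circular-orbit relation v² = μ/r at r = 7990 km: μ = v²r = (7.06)² × 7990 = 3.98250×10^5 km³/s².
The Hohmann ellipse has a_t = (r₁ + r₂)/2 = 23645 km.
Circular speed at r₁: v₁ = √(μ/r₁) = √(3.98250×10^5/39300) = 3.183 km/s.
Transfer-orbit speed at r₁ (vis-viva equation): v_a = √[μ(2/r₁ − 1/a_t)] = 1.850 km/s.
First burn Δv₁ = |v_a − v₁| = 1.333 km/s.
At r₂, v₂ = √(μ/r₂) = 7.060 km/s.
Transfer-orbit speed at r₂: v_p = √[μ(2/r₂ − 1/a_t)] = 9.102 km/s.
Second burn Δv₂ = |v₂ − v_p| = 2.042 km/s.
Total Δv = Δv₁ + Δv₂ = 3.375 km/s.

Δv = 3.37 km/s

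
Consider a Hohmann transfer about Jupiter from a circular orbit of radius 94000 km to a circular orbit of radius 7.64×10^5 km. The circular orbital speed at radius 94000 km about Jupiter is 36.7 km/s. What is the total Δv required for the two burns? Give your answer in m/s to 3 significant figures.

From the circular-orbit relation v² = μ/r at r = 94000 km: μ = v²r = (36.7)² × 94000 = 1.26608×10^8 km³/s².
The Hohmann ellipse has a_t = (r₁ + r₂)/2 = 4.290×10^5 km.
At r₁ the circular-orbit speed is v₁ = √(μ/r₁) = 36.700 km/s.
On the transfer ellipse at r₁, v² = μ(2/r − 1/a) gives v_p = √[μ(2/r₁ − 1/a_t)] = 48.976 km/s.
First burn Δv₁ = |v_p − v₁| = 12.276 km/s.
Circular speed at r₂: v₂ = √(μ/r₂) = 12.87311 km/s.
Transfer-orbit speed at r₂: v_a = √[μ(2/r₂ − 1/a_t)] = 6.025854 km/s.
Second burn Δv₂ = |v₂ − v_a| = 6.8473 km/s.
Total Δv = Δv₁ + Δv₂ = 19.12 km/s.

Δv = 19100 m/s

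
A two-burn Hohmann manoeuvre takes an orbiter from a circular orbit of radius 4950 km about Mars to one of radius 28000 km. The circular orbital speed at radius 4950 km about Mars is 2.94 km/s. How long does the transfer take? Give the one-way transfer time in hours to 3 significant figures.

t = 8.92 hours

From the circular-orbit relation v² = μ/r at r = 4950 km: μ = v²r = (2.94)² × 4950 = 42785.8 km³/s².
Transfer-ellipse semi-major axis a_t = (r₁ + r₂)/2 = (4950 + 28000)/2 = 16475 km.
Half the transfer-orbit period gives t = π√(a_t³/μ) = 32120 s.
Converting: 32120 s ÷ 3600 s/hour = 8.92 hours.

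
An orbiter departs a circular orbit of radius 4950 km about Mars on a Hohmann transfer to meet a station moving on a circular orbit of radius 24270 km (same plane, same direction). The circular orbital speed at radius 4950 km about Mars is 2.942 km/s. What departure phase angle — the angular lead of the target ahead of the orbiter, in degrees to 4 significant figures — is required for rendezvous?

φ = 95.93°

From the circular-orbit relation v² = μ/r at r = 4950 km: μ = v²r = (2.942)² × 4950 = 42844.1 km³/s².
Transfer-ellipse semi-major axis a_t = (r₁ + r₂)/2 = (4950 + 24270)/2 = 14610 km.
Transfer time t = π√(a_t³/μ) = 26803 s.
The target's mean motion on its circular orbit is ω₂ = √(μ/r₂³) = 5.4745×10^-5 rad/s.
Angle swept by the target during transfer: ω₂·t = 1.4673 rad = 84.07°.
Arrival is 180° from departure on the ellipse, so φ = 180° − 84.07° = 95.93°.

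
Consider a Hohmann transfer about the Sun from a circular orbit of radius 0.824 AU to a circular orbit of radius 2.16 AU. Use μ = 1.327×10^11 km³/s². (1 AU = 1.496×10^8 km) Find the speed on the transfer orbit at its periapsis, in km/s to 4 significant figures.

In km: r₁ = 0.824 × 1.496×10^8 = 1.232704×10^8 km; r₂ = 2.16 × 1.496×10^8 = 3.23136×10^8 km.
Transfer-ellipse semi-major axis a_t = (r₁ + r₂)/2 = (1.232704×10^8 + 3.23136×10^8)/2 = 2.232032×10^8 km.
At periapsis, r = 1.232704×10^8 km.
Vis-viva: v = √[μ(2/r − 1/a_t)] = √[1.327×10^11 × (2/1.232704×10^8 − 1/2.232032×10^8)] = 39.48 km/s.

v = 39.48 km/s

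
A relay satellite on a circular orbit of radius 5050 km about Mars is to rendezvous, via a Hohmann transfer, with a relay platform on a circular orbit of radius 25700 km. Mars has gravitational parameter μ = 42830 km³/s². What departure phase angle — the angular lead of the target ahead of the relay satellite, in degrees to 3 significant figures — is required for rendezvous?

φ = 96.7°

The Hohmann ellipse has a_t = (r₁ + r₂)/2 = 15375 km.
The half-period of the transfer ellipse is t = π√(a_t³/μ) = 28940 s.
Target angular speed ω₂ = √(μ/r₂³) = 5.023×10^-5 rad/s.
Angle swept by the target during transfer: ω₂·t = 1.4537 rad = 83.29°.
The relay satellite traverses 180° on the transfer ellipse, so the target must lead by 180° − 83.29° = 96.7°.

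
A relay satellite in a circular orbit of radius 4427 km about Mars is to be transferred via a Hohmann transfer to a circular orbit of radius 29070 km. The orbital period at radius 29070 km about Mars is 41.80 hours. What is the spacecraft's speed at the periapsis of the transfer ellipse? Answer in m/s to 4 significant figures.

v = 4098 m/s

From Kepler's third law T² = 4π²r³/μ at r = 29070 km, T = 41.80 hours = 41.80 × 3600 s = 1.5048×10^5 s: μ = 4π²r³/T² = 42828.9 km³/s².
The Hohmann ellipse has a_t = (r₁ + r₂)/2 = 16748.5 km.
The periapsis of the transfer ellipse is at r = 4427 km.
Vis-viva: v = √[μ(2/r − 1/a_t)] = √[42828.9 × (2/4427 − 1/16748.5)] = 4.098 km/s.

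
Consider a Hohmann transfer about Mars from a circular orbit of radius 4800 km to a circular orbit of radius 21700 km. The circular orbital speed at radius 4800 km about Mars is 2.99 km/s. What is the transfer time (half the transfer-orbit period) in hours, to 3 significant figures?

t = 6.43 hours

From the circular-orbit relation v² = μ/r at r = 4800 km: μ = v²r = (2.99)² × 4800 = 42912.5 km³/s².
Transfer-ellipse semi-major axis a_t = (r₁ + r₂)/2 = (4800 + 21700)/2 = 13250 km.
Half the transfer-orbit period gives t = π√(a_t³/μ) = 23130.3 s.
Converting: 23130.3 s ÷ 3600 s/hour = 6.43 hours.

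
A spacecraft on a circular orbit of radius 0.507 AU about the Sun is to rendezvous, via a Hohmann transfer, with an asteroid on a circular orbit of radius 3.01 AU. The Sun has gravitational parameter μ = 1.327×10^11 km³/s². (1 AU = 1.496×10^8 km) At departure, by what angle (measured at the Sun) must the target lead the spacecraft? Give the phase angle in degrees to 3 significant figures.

In km: r₁ = 0.507 × 1.496×10^8 = 7.58472×10^7 km; r₂ = 3.01 × 1.496×10^8 = 4.50296×10^8 km.
The Hohmann ellipse has a_t = (r₁ + r₂)/2 = 2.630716×10^8 km.
The half-period of the transfer ellipse is t = π√(a_t³/μ) = 3.6798×10^7 s.
The target's mean motion on its circular orbit is ω₂ = √(μ/r₂³) = 3.8123×10^-8 rad/s.
Angle swept by the target during transfer: ω₂·t = 1.4029 rad = 80.38°.
Arrival is 180° from departure on the ellipse, so φ = 180° − 80.38° = 99.6°.

φ = 99.6°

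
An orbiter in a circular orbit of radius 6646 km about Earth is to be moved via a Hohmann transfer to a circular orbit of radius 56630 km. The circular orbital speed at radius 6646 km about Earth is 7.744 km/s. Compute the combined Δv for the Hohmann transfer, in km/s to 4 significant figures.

From the circular-orbit relation v² = μ/r at r = 6646 km: μ = v²r = (7.744)² × 6646 = 3.98558×10^5 km³/s².
The Hohmann ellipse has a_t = (r₁ + r₂)/2 = 31638 km.
At r₁ the circular-orbit speed is v₁ = √(μ/r₁) = 7.7440 km/s.
On the transfer ellipse at r₁, vis-viva equation gives v_p = √[μ(2/r₁ − 1/a_t)] = 10.361 km/s.
First burn Δv₁ = |v_p − v₁| = 2.617 km/s.
At r₂, v₂ = √(μ/r₂) = 2.653 km/s.
Transfer-orbit speed at r₂: v_a = √[μ(2/r₂ − 1/a_t)] = 1.216 km/s.
Second burn Δv₂ = |v₂ − v_a| = 1.437 km/s.
Total Δv = Δv₁ + Δv₂ = 4.054 km/s.

Δv = 4.054 km/s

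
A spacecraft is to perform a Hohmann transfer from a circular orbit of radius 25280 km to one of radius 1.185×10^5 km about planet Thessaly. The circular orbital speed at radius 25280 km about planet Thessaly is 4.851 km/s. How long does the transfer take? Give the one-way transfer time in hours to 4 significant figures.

From the circular-orbit relation v² = μ/r at r = 25280 km: μ = v²r = (4.851)² × 25280 = 5.94894×10^5 km³/s².
Transfer-ellipse semi-major axis a_t = (r₁ + r₂)/2 = (25280 + 1.185×10^5)/2 = 71890 km.
By Kepler's third law the transfer-orbit period is T = 2π√(a_t³/μ), so t = T/2 = 78510 s.
Converting: 78510 s ÷ 3600 s/hour = 21.81 hours.

t = 21.81 hours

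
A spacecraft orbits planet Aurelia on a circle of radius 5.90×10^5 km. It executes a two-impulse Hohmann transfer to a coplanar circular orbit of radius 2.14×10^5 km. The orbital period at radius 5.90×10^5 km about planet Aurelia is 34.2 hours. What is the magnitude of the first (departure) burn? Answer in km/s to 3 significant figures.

From Kepler's third law T² = 4π²r³/μ at r = 5.90×10^5 km, T = 34.2 hours = 34.2 × 3600 s = 1.2312×10^5 s: μ = 4π²r³/T² = 5.34883×10^8 km³/s².
Semi-major axis of the transfer orbit: a_t = (5.900×10^5 + 2.140×10^5)/2 = 4.020×10^5 km.
Circular speed at r = 5.900×10^5 km: v_c = √(μ/r) = 30.109 km/s.
Transfer-orbit speed at the same r (vis-viva, a = a_t): v_t = √[μ(2/r − 1/a_t)] = 21.968 km/s.
Δv₁ = |v_t − v_c| = |21.968 − 30.109| = 8.141 km/s.

Δv₁ = 8.14 km/s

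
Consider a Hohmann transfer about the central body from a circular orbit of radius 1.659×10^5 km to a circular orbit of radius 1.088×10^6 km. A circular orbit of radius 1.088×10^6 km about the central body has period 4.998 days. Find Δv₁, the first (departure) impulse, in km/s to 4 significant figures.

From Kepler's third law T² = 4π²r³/μ at r = 1.088×10^6 km, T = 4.998 days = 4.998 × 86400 s = 4.318272×10^5 s: μ = 4π²r³/T² = 2.72663×10^8 km³/s².
Semi-major axis of the transfer orbit: a_t = (1.659×10^5 + 1.088×10^6)/2 = 6.2695×10^5 km.
Circular speed at r = 1.659×10^5 km: v_c = √(μ/r) = 40.54 km/s.
Transfer-orbit speed at the same r (vis-viva, a = a_t): v_t = √[μ(2/r − 1/a_t)] = 53.41 km/s.
Δv₁ = |v_t − v_c| = |53.41 − 40.54| = 12.87 km/s.

Δv₁ = 12.87 km/s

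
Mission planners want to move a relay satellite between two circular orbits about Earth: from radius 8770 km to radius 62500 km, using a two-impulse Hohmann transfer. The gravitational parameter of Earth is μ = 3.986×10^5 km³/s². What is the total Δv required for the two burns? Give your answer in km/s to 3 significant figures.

The Hohmann ellipse has a_t = (r₁ + r₂)/2 = 35635 km.
Circular speed at r₁: v₁ = √(μ/r₁) = √(3.986×10^5/8770) = 6.7417 km/s.
Transfer-orbit speed at r₁ (vis-viva equation): v_p = √[μ(2/r₁ − 1/a_t)] = 8.9283 km/s.
First burn Δv₁ = |v_p − v₁| = 2.1866 km/s.
Circular speed at r₂: v₂ = √(μ/r₂) = 2.5254 km/s.
Transfer-orbit speed at r₂: v_a = √[μ(2/r₂ − 1/a_t)] = 1.2528 km/s.
Second burn Δv₂ = |v₂ − v_a| = 1.2726 km/s.
Total Δv = Δv₁ + Δv₂ = 3.459 km/s.

Δv = 3.46 km/s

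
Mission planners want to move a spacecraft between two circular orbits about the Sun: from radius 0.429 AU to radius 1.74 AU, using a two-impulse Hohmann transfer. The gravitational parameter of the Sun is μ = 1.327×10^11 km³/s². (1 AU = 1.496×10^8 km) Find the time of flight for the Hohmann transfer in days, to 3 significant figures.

In km: r₁ = 0.429 × 1.496×10^8 = 6.41784×10^7 km; r₂ = 1.74 × 1.496×10^8 = 2.60304×10^8 km.
Semi-major axis of the transfer orbit: a_t = (6.41784×10^7 + 2.60304×10^8)/2 = 1.622412×10^8 km.
Half the transfer-orbit period gives t = π√(a_t³/μ) = 1.782×10^7 s.
Converting: 1.782×10^7 s ÷ 86400 s/day = 206 days.

t = 206 days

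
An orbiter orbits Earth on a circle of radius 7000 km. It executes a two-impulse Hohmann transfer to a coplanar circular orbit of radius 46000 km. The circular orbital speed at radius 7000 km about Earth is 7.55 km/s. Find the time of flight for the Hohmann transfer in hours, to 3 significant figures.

From the circular-orbit relation v² = μ/r at r = 7000 km: μ = v²r = (7.55)² × 7000 = 3.99018×10^5 km³/s².
Semi-major axis of the transfer orbit: a_t = (7000 + 46000)/2 = 26500 km.
Transfer time t = π√(a_t³/μ) = π√((26500)³ / 3.99018×10^5) = 21450 s.
Converting: 21450 s ÷ 3600 s/hour = 5.96 hours.

t = 5.96 hours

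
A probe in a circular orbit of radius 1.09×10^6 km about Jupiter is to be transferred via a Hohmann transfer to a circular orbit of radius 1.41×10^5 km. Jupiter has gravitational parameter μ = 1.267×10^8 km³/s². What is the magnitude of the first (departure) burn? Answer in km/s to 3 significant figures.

The Hohmann ellipse has a_t = (r₁ + r₂)/2 = 6.155×10^5 km.
Circular speed at r = 1.090×10^6 km: v_c = √(μ/r) = 10.781 km/s.
Vis-viva on the transfer ellipse at r = 1.090×10^6 km gives v_t = √[μ(2/r − 1/a_t)] = 5.1602 km/s.
Δv₁ = |v_t − v_c| = |5.1602 − 10.781| = 5.621 km/s.

Δv₁ = 5.62 km/s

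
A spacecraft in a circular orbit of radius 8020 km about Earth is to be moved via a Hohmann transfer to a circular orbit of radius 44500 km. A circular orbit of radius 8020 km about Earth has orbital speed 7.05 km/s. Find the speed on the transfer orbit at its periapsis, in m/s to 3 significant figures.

v = 9180 m/s

From the circular-orbit relation v² = μ/r at r = 8020 km: μ = v²r = (7.05)² × 8020 = 3.98614×10^5 km³/s².
Transfer-ellipse semi-major axis a_t = (r₁ + r₂)/2 = (8020 + 44500)/2 = 26260 km.
The periapsis of the transfer ellipse is at r = 8020 km.
Applying v² = μ(2/r − 1/a_t): v = 9.177 km/s.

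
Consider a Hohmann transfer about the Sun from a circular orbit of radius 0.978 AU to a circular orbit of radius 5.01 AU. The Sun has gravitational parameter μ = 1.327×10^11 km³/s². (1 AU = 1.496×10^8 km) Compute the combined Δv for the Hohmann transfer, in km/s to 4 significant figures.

Δv = 14.54 km/s

In km: r₁ = 0.978 × 1.496×10^8 = 1.463088×10^8 km; r₂ = 5.01 × 1.496×10^8 = 7.49496×10^8 km.
Semi-major axis of the transfer orbit: a_t = (1.463088×10^8 + 7.49496×10^8)/2 = 4.479024×10^8 km.
Circular speed at r₁: v₁ = √(μ/r₁) = √(1.327×10^11/1.463088×10^8) = 30.11620 km/s.
Transfer-orbit speed at r₁ (vis-viva equation): v_p = √[μ(2/r₁ − 1/a_t)] = 38.95769 km/s.
First burn Δv₁ = |v_p − v₁| = 8.841 km/s.
Circular speed at r₂: v₂ = √(μ/r₂) = 13.306 km/s.
Transfer-orbit speed at r₂: v_a = √[μ(2/r₂ − 1/a_t)] = 7.6049 km/s.
Second burn Δv₂ = |v₂ − v_a| = 5.701 km/s.
Δv = Δv₁ + Δv₂ = 8.841 + 5.701 = 14.54 km/s.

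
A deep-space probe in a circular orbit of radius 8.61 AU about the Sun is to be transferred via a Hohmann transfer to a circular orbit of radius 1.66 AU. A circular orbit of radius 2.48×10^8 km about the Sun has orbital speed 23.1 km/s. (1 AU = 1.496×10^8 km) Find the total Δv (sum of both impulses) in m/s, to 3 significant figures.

From the circular-orbit relation v² = μ/r at r = 2.48×10^8 km: μ = v²r = (23.1)² × 2.48×10^8 = 1.32335×10^11 km³/s².
In km: r₁ = 8.61 × 1.496×10^8 = 1.288056×10^9 km; r₂ = 1.66 × 1.496×10^8 = 2.48336×10^8 km.
The Hohmann ellipse has a_t = (r₁ + r₂)/2 = 7.68196×10^8 km.
Circular speed at r₁: v₁ = √(μ/r₁) = √(1.32335×10^11/1.288056×10^9) = 10.136 km/s.
Transfer-orbit speed at r₁ (v² = μ(2/r − 1/a)): v_a = √[μ(2/r₁ − 1/a_t)] = 5.7631 km/s.
First burn Δv₁ = |v_a − v₁| = 4.373 km/s.
At r₂, v₂ = √(μ/r₂) = 23.0844 km/s.
Transfer-orbit speed at r₂: v_p = √[μ(2/r₂ − 1/a_t)] = 29.8916 km/s.
Second burn Δv₂ = |v₂ − v_p| = 6.807 km/s.
Total Δv = Δv₁ + Δv₂ = 11.18 km/s.

Δv = 11200 m/s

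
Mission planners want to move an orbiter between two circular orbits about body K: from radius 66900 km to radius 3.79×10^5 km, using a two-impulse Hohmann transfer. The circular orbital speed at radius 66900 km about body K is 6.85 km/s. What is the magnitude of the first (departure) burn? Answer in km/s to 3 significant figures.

Δv₁ = 2.08 km/s

From the circular-orbit relation v² = μ/r at r = 66900 km: μ = v²r = (6.85)² × 66900 = 3.13912×10^6 km³/s².
Semi-major axis of the transfer orbit: a_t = (66900 + 3.790×10^5)/2 = 2.2295×10^5 km.
On the circular orbit at r = 66900 km, v_c = √(μ/r) = 6.850 km/s.
Transfer-orbit speed at the same r (vis-viva, a = a_t): v_t = √[μ(2/r − 1/a_t)] = 8.931 km/s.
Δv₁ = |v_t − v_c| = |8.931 − 6.850| = 2.081 km/s.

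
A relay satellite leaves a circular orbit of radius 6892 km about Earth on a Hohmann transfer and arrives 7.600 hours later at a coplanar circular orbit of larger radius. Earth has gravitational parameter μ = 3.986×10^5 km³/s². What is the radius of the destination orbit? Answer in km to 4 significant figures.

Transfer time t = 7.600 hours = 27360 s, and t = π√(a_t³/μ).
So a_t = (μ t²/π²)^(1/3) = (3.986×10^5 × (27360)² / π²)^(1/3) = 31152 km.
Since a_t = (r₁ + r₂)/2, r₂ = 2a_t − r₁ = 2×31152 − 6892 = 55412 km.

r₂ = 55410 km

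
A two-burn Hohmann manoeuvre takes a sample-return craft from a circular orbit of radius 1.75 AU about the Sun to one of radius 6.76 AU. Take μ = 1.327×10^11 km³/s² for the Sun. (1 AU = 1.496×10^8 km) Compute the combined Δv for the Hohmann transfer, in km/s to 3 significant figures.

In km: r₁ = 1.75 × 1.496×10^8 = 2.618×10^8 km; r₂ = 6.76 × 1.496×10^8 = 1.011296×10^9 km.
Semi-major axis of the transfer orbit: a_t = (2.618×10^8 + 1.011296×10^9)/2 = 6.36548×10^8 km.
Circular speed at r₁: v₁ = √(μ/r₁) = √(1.327×10^11/2.618×10^8) = 22.5139 km/s.
Transfer-orbit speed at r₁ (vis-viva equation): v_p = √[μ(2/r₁ − 1/a_t)] = 28.3775 km/s.
First burn Δv₁ = |v_p − v₁| = 5.8636 km/s.
At r₂, v₂ = √(μ/r₂) = 11.455 km/s.
Transfer-orbit speed at r₂: v_a = √[μ(2/r₂ − 1/a_t)] = 7.3462 km/s.
Second burn Δv₂ = |v₂ − v_a| = 4.1088 km/s.
Δv = Δv₁ + Δv₂ = 5.8636 + 4.1088 = 9.972 km/s.

Δv = 9.97 km/s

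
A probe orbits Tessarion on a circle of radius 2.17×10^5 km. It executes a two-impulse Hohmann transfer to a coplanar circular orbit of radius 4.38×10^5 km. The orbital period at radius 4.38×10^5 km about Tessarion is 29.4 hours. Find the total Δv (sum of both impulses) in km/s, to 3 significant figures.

Δv = 10.6 km/s

From Kepler's third law T² = 4π²r³/μ at r = 4.38×10^5 km, T = 29.4 hours = 29.4 × 3600 s = 1.0584×10^5 s: μ = 4π²r³/T² = 2.96130×10^8 km³/s².
The Hohmann ellipse has a_t = (r₁ + r₂)/2 = 3.275×10^5 km.
At r₁ the circular-orbit speed is v₁ = √(μ/r₁) = 36.94 km/s.
On the transfer ellipse at r₁, v² = μ(2/r − 1/a) gives v_p = √[μ(2/r₁ − 1/a_t)] = 42.72 km/s.
First burn Δv₁ = |v_p − v₁| = 5.780 km/s.
At r₂, v₂ = √(μ/r₂) = 26.0018 km/s.
Transfer-orbit speed at r₂: v_a = √[μ(2/r₂ − 1/a_t)] = 21.1655 km/s.
Second burn Δv₂ = |v₂ − v_a| = 4.836 km/s.
Total Δv = Δv₁ + Δv₂ = 10.62 km/s.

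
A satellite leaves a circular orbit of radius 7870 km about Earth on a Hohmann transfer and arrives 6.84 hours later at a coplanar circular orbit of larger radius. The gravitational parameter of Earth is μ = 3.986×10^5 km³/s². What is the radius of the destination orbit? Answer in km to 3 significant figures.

Transfer time t = 6.84 hours = 24624 s, and t = π√(a_t³/μ).
So a_t = (μ t²/π²)^(1/3) = (3.986×10^5 × (24624)² / π²)^(1/3) = 29039 km.
Since a_t = (r₁ + r₂)/2, r₂ = 2a_t − r₁ = 2×29039 − 7870 = 50208 km.

r₂ = 50200 km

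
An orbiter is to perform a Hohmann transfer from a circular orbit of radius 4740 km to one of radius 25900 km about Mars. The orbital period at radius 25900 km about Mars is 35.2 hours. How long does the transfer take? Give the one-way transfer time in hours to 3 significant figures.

From Kepler's third law T² = 4π²r³/μ at r = 25900 km, T = 35.2 hours = 35.2 × 3600 s = 1.2672×10^5 s: μ = 4π²r³/T² = 42713.8 km³/s².
Transfer-ellipse semi-major axis a_t = (r₁ + r₂)/2 = (4740 + 25900)/2 = 15320 km.
By Kepler's third law the transfer-orbit period is T = 2π√(a_t³/μ), so t = T/2 = 28820 s.
Converting: 28820 s ÷ 3600 s/hour = 8.01 hours.

t = 8.01 hours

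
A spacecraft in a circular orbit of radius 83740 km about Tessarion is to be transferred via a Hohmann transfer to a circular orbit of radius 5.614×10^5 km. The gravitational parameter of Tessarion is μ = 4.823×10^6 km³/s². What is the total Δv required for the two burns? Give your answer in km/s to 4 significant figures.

The Hohmann ellipse has a_t = (r₁ + r₂)/2 = 3.2257×10^5 km.
Circular speed at r₁: v₁ = √(μ/r₁) = √(4.823×10^6/83740) = 7.58913 km/s.
Transfer-orbit speed at r₁ (vis-viva): v_p = √[μ(2/r₁ − 1/a_t)] = 10.0119 km/s.
First burn Δv₁ = |v_p − v₁| = 2.4228 km/s.
Circular speed at r₂: v₂ = √(μ/r₂) = 2.9310 km/s.
Transfer-orbit speed at r₂: v_a = √[μ(2/r₂ − 1/a_t)] = 1.4934 km/s.
Second burn Δv₂ = |v₂ − v_a| = 1.4376 km/s.
Δv = Δv₁ + Δv₂ = 2.4228 + 1.4376 = 3.860 km/s.

Δv = 3.860 km/s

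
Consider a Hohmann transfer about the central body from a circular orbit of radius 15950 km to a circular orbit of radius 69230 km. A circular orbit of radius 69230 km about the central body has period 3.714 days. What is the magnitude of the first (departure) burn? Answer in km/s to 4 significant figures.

From Kepler's third law T² = 4π²r³/μ at r = 69230 km, T = 3.714 days = 3.714 × 86400 s = 3.208896×10^5 s: μ = 4π²r³/T² = 1.27213×10^5 km³/s².
The Hohmann ellipse has a_t = (r₁ + r₂)/2 = 42590 km.
On the circular orbit at r = 15950 km, v_c = √(μ/r) = 2.8241 km/s.
Vis-viva on the transfer ellipse at r = 15950 km gives v_t = √[μ(2/r − 1/a_t)] = 3.6006 km/s.
Δv₁ = |v_t − v_c| = |3.6006 − 2.8241| = 0.7765 km/s.

Δv₁ = 0.7765 km/s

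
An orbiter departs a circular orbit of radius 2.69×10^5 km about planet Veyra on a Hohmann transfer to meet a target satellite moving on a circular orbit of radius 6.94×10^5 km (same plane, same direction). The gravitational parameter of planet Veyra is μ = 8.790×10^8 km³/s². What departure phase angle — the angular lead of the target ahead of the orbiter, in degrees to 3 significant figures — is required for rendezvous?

φ = 76.0°

Semi-major axis of the transfer orbit: a_t = (2.690×10^5 + 6.940×10^5)/2 = 4.815×10^5 km.
The half-period of the transfer ellipse is t = π√(a_t³/μ) = 35404 s.
Target angular speed ω₂ = √(μ/r₂³) = 5.1281×10^-5 rad/s.
Angle swept by the target during transfer: ω₂·t = 1.816 rad = 104.0°.
Arrival is 180° from departure on the ellipse, so φ = 180° − 104.0° = 76.0°.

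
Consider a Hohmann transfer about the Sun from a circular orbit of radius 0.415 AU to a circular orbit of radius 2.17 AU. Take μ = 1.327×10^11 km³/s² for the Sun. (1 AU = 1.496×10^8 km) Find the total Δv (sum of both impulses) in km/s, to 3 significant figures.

In km: r₁ = 0.415 × 1.496×10^8 = 6.2084×10^7 km; r₂ = 2.17 × 1.496×10^8 = 3.24632×10^8 km.
Transfer-ellipse semi-major axis a_t = (r₁ + r₂)/2 = (6.2084×10^7 + 3.24632×10^8)/2 = 1.93358×10^8 km.
Circular speed at r₁: v₁ = √(μ/r₁) = √(1.327×10^11/6.2084×10^7) = 46.23 km/s.
Transfer-orbit speed at r₁ (vis-viva): v_p = √[μ(2/r₁ − 1/a_t)] = 59.90 km/s.
First burn Δv₁ = |v_p − v₁| = 13.67 km/s.
At r₂, v₂ = √(μ/r₂) = 20.218 km/s.
Transfer-orbit speed at r₂: v_a = √[μ(2/r₂ − 1/a_t)] = 11.456 km/s.
Second burn Δv₂ = |v₂ − v_a| = 8.762 km/s.
Δv = Δv₁ + Δv₂ = 13.67 + 8.762 = 22.43 km/s.

Δv = 22.4 km/s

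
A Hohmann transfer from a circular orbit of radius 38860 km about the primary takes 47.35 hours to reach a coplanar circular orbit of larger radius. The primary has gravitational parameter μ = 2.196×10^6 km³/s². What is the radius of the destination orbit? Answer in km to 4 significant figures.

r₂ = 3.337×10^5 km

Transfer time t = 47.35 hours = 1.7046×10^5 s, and t = π√(a_t³/μ).
So a_t = (μ t²/π²)^(1/3) = (2.196×10^6 × (1.7046×10^5)² / π²)^(1/3) = 1.8629×10^5 km.
Since a_t = (r₁ + r₂)/2, r₂ = 2a_t − r₁ = 2×1.8629×10^5 − 38860 = 3.3372×10^5 km.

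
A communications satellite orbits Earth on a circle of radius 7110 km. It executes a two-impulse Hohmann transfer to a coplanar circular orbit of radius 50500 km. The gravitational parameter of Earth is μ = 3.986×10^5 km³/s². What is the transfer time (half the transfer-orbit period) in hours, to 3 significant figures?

Semi-major axis of the transfer orbit: a_t = (7110 + 50500)/2 = 28805 km.
Half the transfer-orbit period gives t = π√(a_t³/μ) = 24330 s.
Converting: 24330 s ÷ 3600 s/hour = 6.76 hours.

t = 6.76 hours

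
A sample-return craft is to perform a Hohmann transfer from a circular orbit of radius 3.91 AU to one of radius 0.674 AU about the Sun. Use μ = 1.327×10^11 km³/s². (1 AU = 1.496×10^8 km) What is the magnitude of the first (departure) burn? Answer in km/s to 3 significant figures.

In km: r₁ = 3.91 × 1.496×10^8 = 5.84936×10^8 km; r₂ = 0.674 × 1.496×10^8 = 1.008304×10^8 km.
Semi-major axis of the transfer orbit: a_t = (5.84936×10^8 + 1.008304×10^8)/2 = 3.428832×10^8 km.
Circular speed at r = 5.84936×10^8 km: v_c = √(μ/r) = 15.062 km/s.
Vis-viva on the transfer ellipse at r = 5.84936×10^8 km gives v_t = √[μ(2/r − 1/a_t)] = 8.1678 km/s.
Δv₁ = |v_t − v_c| = |8.1678 − 15.062| = 6.894 km/s.

Δv₁ = 6.89 km/s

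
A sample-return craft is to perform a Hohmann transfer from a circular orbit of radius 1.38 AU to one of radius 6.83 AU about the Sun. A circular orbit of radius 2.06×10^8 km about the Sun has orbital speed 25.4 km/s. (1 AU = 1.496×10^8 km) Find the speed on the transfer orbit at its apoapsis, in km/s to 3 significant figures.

From the circular-orbit relation v² = μ/r at r = 2.06×10^8 km: μ = v²r = (25.4)² × 2.06×10^8 = 1.32903×10^11 km³/s².
In km: r₁ = 1.38 × 1.496×10^8 = 2.06448×10^8 km; r₂ = 6.83 × 1.496×10^8 = 1.021768×10^9 km.
The Hohmann ellipse has a_t = (r₁ + r₂)/2 = 6.14108×10^8 km.
At apoapsis, r = 1.021768×10^9 km.
Vis-viva: v = √[μ(2/r − 1/a_t)] = √[1.32903×10^11 × (2/1.021768×10^9 − 1/6.14108×10^8)] = 6.613 km/s.

v = 6.61 km/s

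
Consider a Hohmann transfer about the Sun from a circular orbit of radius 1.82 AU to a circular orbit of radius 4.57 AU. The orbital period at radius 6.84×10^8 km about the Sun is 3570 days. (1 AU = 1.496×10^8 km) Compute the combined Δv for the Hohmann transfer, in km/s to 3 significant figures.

From Kepler's third law T² = 4π²r³/μ at r = 6.84×10^8 km, T = 3570 days = 3570 × 86400 s = 3.08448×10^8 s: μ = 4π²r³/T² = 1.32790×10^11 km³/s².
In km: r₁ = 1.82 × 1.496×10^8 = 2.72272×10^8 km; r₂ = 4.57 × 1.496×10^8 = 6.83672×10^8 km.
Transfer-ellipse semi-major axis a_t = (r₁ + r₂)/2 = (2.72272×10^8 + 6.83672×10^8)/2 = 4.77972×10^8 km.
Circular speed at r₁: v₁ = √(μ/r₁) = √(1.32790×10^11/2.72272×10^8) = 22.084 km/s.
On the transfer ellipse at r₁, v² = μ(2/r − 1/a) gives v_p = √[μ(2/r₁ − 1/a_t)] = 26.412 km/s.
First burn Δv₁ = |v_p − v₁| = 4.328 km/s.
At r₂, v₂ = √(μ/r₂) = 13.937 km/s.
Transfer-orbit speed at r₂: v_a = √[μ(2/r₂ − 1/a_t)] = 10.519 km/s.
Second burn Δv₂ = |v₂ − v_a| = 3.418 km/s.
Total Δv = Δv₁ + Δv₂ = 7.746 km/s.

Δv = 7.75 km/s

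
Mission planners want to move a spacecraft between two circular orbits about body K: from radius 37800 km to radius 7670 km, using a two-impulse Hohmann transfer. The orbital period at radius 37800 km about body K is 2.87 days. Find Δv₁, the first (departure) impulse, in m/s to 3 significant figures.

From Kepler's third law T² = 4π²r³/μ at r = 37800 km, T = 2.87 days = 2.87 × 86400 s = 2.47968×10^5 s: μ = 4π²r³/T² = 34677.2 km³/s².
Semi-major axis of the transfer orbit: a_t = (37800 + 7670)/2 = 22735 km.
On the circular orbit at r = 37800 km, v_c = √(μ/r) = 0.9578 km/s.
Transfer-orbit speed at the same r (vis-viva, a = a_t): v_t = √[μ(2/r − 1/a_t)] = 0.5563 km/s.
Δv₁ = |v_t − v_c| = |0.5563 − 0.9578| = 0.4015 km/s.

Δv₁ = 401 m/s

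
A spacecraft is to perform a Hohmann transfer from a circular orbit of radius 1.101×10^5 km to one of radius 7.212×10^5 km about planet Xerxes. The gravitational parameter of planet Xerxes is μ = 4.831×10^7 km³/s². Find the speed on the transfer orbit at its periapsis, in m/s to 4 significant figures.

v = 27590 m/s

Transfer-ellipse semi-major axis a_t = (r₁ + r₂)/2 = (1.101×10^5 + 7.212×10^5)/2 = 4.1565×10^5 km.
The periapsis of the transfer ellipse is at r = 1.101×10^5 km.
Applying v² = μ(2/r − 1/a_t): v = 27.59 km/s.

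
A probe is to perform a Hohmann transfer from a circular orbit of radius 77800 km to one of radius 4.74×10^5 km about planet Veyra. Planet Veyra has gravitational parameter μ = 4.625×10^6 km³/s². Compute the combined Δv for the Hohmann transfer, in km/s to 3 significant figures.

Semi-major axis of the transfer orbit: a_t = (77800 + 4.740×10^5)/2 = 2.759×10^5 km.
Circular speed at r₁: v₁ = √(μ/r₁) = √(4.625×10^6/77800) = 7.7102 km/s.
On the transfer ellipse at r₁, v² = μ(2/r − 1/a) gives v_p = √[μ(2/r₁ − 1/a_t)] = 10.106 km/s.
First burn Δv₁ = |v_p − v₁| = 2.396 km/s.
Circular speed at r₂: v₂ = √(μ/r₂) = 3.124 km/s.
Transfer-orbit speed at r₂: v_a = √[μ(2/r₂ − 1/a_t)] = 1.659 km/s.
Second burn Δv₂ = |v₂ − v_a| = 1.465 km/s.
Δv = Δv₁ + Δv₂ = 2.396 + 1.465 = 3.861 km/s.

Δv = 3.86 km/s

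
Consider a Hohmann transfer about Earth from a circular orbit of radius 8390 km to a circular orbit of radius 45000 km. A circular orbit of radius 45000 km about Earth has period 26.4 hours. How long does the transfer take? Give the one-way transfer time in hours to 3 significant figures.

t = 6.03 hours

From Kepler's third law T² = 4π²r³/μ at r = 45000 km, T = 26.4 hours = 26.4 × 3600 s = 95040 s: μ = 4π²r³/T² = 3.98276×10^5 km³/s².
The Hohmann ellipse has a_t = (r₁ + r₂)/2 = 26695 km.
By Kepler's third law the transfer-orbit period is T = 2π√(a_t³/μ), so t = T/2 = 21710 s.
Converting: 21710 s ÷ 3600 s/hour = 6.03 hours.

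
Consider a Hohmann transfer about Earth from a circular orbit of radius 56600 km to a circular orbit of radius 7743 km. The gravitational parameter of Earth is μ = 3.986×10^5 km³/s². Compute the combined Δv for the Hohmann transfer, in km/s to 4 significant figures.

Δv = 3.694 km/s

The Hohmann ellipse has a_t = (r₁ + r₂)/2 = 32171.5 km.
At r₁ the circular-orbit speed is v₁ = √(μ/r₁) = 2.654 km/s.
On the transfer ellipse at r₁, v² = μ(2/r − 1/a) gives v_a = √[μ(2/r₁ − 1/a_t)] = 1.302 km/s.
First burn Δv₁ = |v_a − v₁| = 1.352 km/s.
At r₂, v₂ = √(μ/r₂) = 7.175 km/s.
Transfer-orbit speed at r₂: v_p = √[μ(2/r₂ − 1/a_t)] = 9.517 km/s.
Second burn Δv₂ = |v₂ − v_p| = 2.342 km/s.
Δv = Δv₁ + Δv₂ = 1.352 + 2.342 = 3.694 km/s.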